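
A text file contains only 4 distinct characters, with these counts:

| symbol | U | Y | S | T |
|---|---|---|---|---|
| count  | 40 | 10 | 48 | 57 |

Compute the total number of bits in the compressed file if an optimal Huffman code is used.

Build the Huffman tree bottom-up:
combine Y(10), U(40) → 50
combine S(48), 50 → 98
combine T(57), 98 → 155
The encoded length is the sum of every internal node's weight: 50 + 98 + 155 = 303 bits.

303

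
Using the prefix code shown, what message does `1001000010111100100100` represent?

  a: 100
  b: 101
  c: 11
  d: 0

Read left to right; each codeword is recognised as soon as it completes (prefix code):
  100→a | 100→a | 0→d | 0→d | 101→b | 11→c | 100→a | 100→a | 100→a
Decoded message: aaddbcaaa

aaddbcaaa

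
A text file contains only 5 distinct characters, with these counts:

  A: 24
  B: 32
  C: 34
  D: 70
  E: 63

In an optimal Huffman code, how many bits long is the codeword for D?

2

Repeatedly merge the two smallest:
A(24) + B(32) → 56
C(34) + 56 → 90
E(63) + D(70) → 133
90 + 133 → 223
D sits 2 levels below the root, so its codeword is 2 bits.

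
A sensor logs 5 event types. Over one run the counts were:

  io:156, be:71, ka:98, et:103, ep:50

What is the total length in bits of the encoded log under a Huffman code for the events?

Greedily combine the two least-frequent nodes:
combine ep(50), be(71) → 121
combine ka(98), et(103) → 201
combine 121, io(156) → 277
combine 201, 277 → 478
Total encoded bits = sum of merged weights = 121 + 201 + 277 + 478 = 1077.

1077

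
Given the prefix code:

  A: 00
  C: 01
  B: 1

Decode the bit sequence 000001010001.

AACCAC

Read left to right; each codeword is recognised as soon as it completes (prefix code):
  00→A | 00→A | 01→C | 01→C | 00→A | 01→C
Decoded message: AACCAC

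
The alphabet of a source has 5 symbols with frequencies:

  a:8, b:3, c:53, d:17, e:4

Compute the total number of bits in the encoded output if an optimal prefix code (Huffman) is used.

139

Greedily combine the two least-frequent nodes:
b(3) + e(4) → 7
7 + a(8) → 15
15 + d(17) → 32
32 + c(53) → 85
Total encoded bits = sum of merged weights = 7 + 15 + 32 + 85 = 139.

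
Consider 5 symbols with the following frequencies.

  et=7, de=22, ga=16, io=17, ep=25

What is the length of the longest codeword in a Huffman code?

3

Merge the two lowest-weight nodes at each step:
merge et(7) and ga(16): 23
merge io(17) and de(22): 39
merge 23 and ep(25): 48
merge 39 and 48: 87
The rarest symbols sit at the bottom; the longest codeword is 3 bits.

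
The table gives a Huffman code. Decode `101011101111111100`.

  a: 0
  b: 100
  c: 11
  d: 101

Read left to right; each codeword is recognised as soon as it completes (prefix code):
  101→d | 0→a | 11→c | 101→d | 11→c | 11→c | 11→c | 100→b
Decoded message: dacdcccb

dacdcccb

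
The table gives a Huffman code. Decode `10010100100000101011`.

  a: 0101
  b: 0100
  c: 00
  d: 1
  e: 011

Read left to right; each codeword is recognised as soon as it completes (prefix code):
  1→d | 00→c | 1→d | 0100→b | 1→d | 00→c | 00→c | 0101→a | 011→e
Decoded message: dcdbdccae

dcdbdccae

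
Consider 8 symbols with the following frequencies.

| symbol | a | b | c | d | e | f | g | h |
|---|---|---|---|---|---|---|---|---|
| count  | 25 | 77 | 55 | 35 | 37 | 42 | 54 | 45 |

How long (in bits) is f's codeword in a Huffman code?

3

Build the tree from the bottom:
combine a(25), d(35) → 60
combine e(37), f(42) → 79
combine h(45), g(54) → 99
combine c(55), 60 → 115
combine b(77), 79 → 156
combine 99, 115 → 214
combine 156, 214 → 370
The subtree containing f is merged 3 times, so code length = 3.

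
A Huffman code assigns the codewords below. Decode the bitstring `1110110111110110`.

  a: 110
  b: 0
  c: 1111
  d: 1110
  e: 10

dacea

Read left to right; each codeword is recognised as soon as it completes (prefix code):
  1110→d | 110→a | 1111→c | 10→e | 110→a
Decoded message: dacea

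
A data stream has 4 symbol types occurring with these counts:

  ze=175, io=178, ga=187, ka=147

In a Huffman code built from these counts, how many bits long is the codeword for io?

2

Build the tree from the bottom:
combine ka(147), ze(175) → 322
combine io(178), ga(187) → 365
combine 322, 365 → 687
The subtree containing io is merged 2 times, so code length = 2.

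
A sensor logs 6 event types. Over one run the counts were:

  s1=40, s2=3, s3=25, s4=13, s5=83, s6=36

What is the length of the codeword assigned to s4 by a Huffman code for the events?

Huffman merges, smallest pair first:
s2(3) + s4(13) → 16
16 + s3(25) → 41
s6(36) + s1(40) → 76
41 + 76 → 117
s5(83) + 117 → 200
The subtree containing s4 is merged 4 times, so code length = 4.

4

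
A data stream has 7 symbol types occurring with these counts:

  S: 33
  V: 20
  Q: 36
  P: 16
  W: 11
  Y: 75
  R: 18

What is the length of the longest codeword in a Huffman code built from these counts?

4

Merge the two lowest-weight nodes at each step:
merge W(11) and P(16): 27
merge R(18) and V(20): 38
merge 27 and S(33): 60
merge Q(36) and 38: 74
merge 60 and 74: 134
merge Y(75) and 134: 209
Maximum depth reached is 4.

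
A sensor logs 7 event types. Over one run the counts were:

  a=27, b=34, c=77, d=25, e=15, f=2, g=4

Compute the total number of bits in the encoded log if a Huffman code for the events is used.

425

Merge the two smallest weights repeatedly:
combine f(2), g(4) → 6
combine 6, e(15) → 21
combine 21, d(25) → 46
combine a(27), b(34) → 61
combine 46, 61 → 107
combine c(77), 107 → 184
The encoded length is the sum of every internal node's weight: 6 + 21 + 46 + 61 + 107 + 184 = 425 bits.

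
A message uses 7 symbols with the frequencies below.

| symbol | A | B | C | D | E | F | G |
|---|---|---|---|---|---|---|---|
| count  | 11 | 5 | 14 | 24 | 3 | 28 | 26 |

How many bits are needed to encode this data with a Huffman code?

Merge the two smallest weights repeatedly:
merge E(3) and B(5): 8
merge 8 and A(11): 19
merge C(14) and 19: 33
merge D(24) and G(26): 50
merge F(28) and 33: 61
merge 50 and 61: 111
Total encoded bits = sum of merged weights = 8 + 19 + 33 + 50 + 61 + 111 = 282.

282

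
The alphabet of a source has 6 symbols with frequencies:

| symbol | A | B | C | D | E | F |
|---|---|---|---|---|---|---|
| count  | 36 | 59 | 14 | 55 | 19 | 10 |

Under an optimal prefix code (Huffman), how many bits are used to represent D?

2

Huffman merges, smallest pair first:
combine F(10), C(14) → 24
combine E(19), 24 → 43
combine A(36), 43 → 79
combine D(55), B(59) → 114
combine 79, 114 → 193
D sits 2 levels below the root, so its codeword is 2 bits.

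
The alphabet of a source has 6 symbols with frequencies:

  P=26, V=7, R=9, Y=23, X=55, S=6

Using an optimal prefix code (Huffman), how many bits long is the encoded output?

277

Greedily combine the two least-frequent nodes:
S(6) + V(7) → 13
R(9) + 13 → 22
22 + Y(23) → 45
P(26) + 45 → 71
X(55) + 71 → 126
Each symbol's bit-cost is frequency × depth; summing gives 277 bits (equivalently 13 + 22 + 45 + 71 + 126).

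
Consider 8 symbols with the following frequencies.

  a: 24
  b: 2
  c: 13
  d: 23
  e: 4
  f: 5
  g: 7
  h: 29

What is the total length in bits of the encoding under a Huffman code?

280

Build the Huffman tree bottom-up:
b(2) + e(4) → 6
f(5) + 6 → 11
g(7) + 11 → 18
c(13) + 18 → 31
d(23) + a(24) → 47
h(29) + 31 → 60
47 + 60 → 107
The encoded length is the sum of every internal node's weight: 6 + 11 + 18 + 31 + 47 + 60 + 107 = 280 bits.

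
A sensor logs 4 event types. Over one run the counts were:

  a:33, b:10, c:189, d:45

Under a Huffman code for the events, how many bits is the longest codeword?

3

Merge the two lowest-weight nodes at each step:
merge b(10) and a(33): 43
merge 43 and d(45): 88
merge 88 and c(189): 277
The rarest symbols sit at the bottom; the longest codeword is 3 bits.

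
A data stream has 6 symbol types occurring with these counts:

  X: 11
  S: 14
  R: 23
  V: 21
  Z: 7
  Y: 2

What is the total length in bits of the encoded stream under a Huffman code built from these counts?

185

Greedily combine the two least-frequent nodes:
Y(2) + Z(7) → 9
9 + X(11) → 20
S(14) + 20 → 34
V(21) + R(23) → 44
34 + 44 → 78
Each symbol's bit-cost is frequency × depth; summing gives 185 bits (equivalently 9 + 20 + 34 + 44 + 78).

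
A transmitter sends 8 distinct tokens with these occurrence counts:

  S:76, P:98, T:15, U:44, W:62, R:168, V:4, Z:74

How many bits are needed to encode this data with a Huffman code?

Merge the two smallest weights repeatedly:
V(4) + T(15) → 19
19 + U(44) → 63
W(62) + 63 → 125
Z(74) + S(76) → 150
P(98) + 125 → 223
150 + R(168) → 318
223 + 318 → 541
Each symbol's bit-cost is frequency × depth; summing gives 1439 bits (equivalently 19 + 63 + 125 + 150 + 223 + 318 + 541).

1439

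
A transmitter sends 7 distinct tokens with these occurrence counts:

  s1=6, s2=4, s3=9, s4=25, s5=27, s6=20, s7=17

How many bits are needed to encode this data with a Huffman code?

Merge the two smallest weights repeatedly:
combine s2(4), s1(6) → 10
combine s3(9), 10 → 19
combine s7(17), 19 → 36
combine s6(20), s4(25) → 45
combine s5(27), 36 → 63
combine 45, 63 → 108
Total encoded bits = sum of merged weights = 10 + 19 + 36 + 45 + 63 + 108 = 281.

281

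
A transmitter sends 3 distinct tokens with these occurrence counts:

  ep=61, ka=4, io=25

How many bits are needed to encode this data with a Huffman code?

Greedily combine the two least-frequent nodes:
ka(4) + io(25) → 29
29 + ep(61) → 90
The encoded length is the sum of every internal node's weight: 29 + 90 = 119 bits.

119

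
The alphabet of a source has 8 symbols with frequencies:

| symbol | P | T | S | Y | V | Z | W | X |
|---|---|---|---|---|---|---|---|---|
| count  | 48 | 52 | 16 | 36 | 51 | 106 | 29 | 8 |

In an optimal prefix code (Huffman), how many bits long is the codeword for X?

4

Repeatedly merge the two smallest:
combine X(8), S(16) → 24
combine 24, W(29) → 53
combine Y(36), P(48) → 84
combine V(51), T(52) → 103
combine 53, 84 → 137
combine 103, Z(106) → 209
combine 137, 209 → 346
X's leaf is at depth 4, giving a 4-bit codeword.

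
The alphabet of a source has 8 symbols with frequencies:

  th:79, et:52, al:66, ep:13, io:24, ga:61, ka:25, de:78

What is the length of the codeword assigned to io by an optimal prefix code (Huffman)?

5

Repeatedly merge the two smallest:
ep(13) + io(24) → 37
ka(25) + 37 → 62
et(52) + ga(61) → 113
62 + al(66) → 128
de(78) + th(79) → 157
113 + 128 → 241
157 + 241 → 398
io's leaf is at depth 5, giving a 5-bit codeword.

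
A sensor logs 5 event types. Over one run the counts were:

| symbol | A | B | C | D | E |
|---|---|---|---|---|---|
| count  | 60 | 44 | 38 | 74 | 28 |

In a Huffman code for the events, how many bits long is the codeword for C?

Huffman merges, smallest pair first:
combine E(28), C(38) → 66
combine B(44), A(60) → 104
combine 66, D(74) → 140
combine 104, 140 → 244
The subtree containing C is merged 3 times, so code length = 3.

3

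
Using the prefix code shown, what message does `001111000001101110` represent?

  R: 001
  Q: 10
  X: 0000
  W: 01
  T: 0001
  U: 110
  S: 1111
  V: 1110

Read left to right; each codeword is recognised as soon as it completes (prefix code):
  001→R | 1110→V | 0000→X | 110→U | 1110→V
Decoded message: RVXUV

RVXUV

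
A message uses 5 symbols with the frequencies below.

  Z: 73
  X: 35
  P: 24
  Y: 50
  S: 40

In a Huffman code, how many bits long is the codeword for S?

Build the tree from the bottom:
combine P(24), X(35) → 59
combine S(40), Y(50) → 90
combine 59, Z(73) → 132
combine 90, 132 → 222
The subtree containing S is merged 2 times, so code length = 2.

2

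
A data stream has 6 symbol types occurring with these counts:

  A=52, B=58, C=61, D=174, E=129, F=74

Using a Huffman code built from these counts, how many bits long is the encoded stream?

Build the Huffman tree bottom-up:
merge A(52) and B(58): 110
merge C(61) and F(74): 135
merge 110 and E(129): 239
merge 135 and D(174): 309
merge 239 and 309: 548
Each symbol's bit-cost is frequency × depth; summing gives 1341 bits (equivalently 110 + 135 + 239 + 309 + 548).

1341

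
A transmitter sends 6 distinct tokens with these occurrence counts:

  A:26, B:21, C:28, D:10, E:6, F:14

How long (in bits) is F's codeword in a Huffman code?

3

Repeatedly merge the two smallest:
combine E(6), D(10) → 16
combine F(14), 16 → 30
combine B(21), A(26) → 47
combine C(28), 30 → 58
combine 47, 58 → 105
F sits 3 levels below the root, so its codeword is 3 bits.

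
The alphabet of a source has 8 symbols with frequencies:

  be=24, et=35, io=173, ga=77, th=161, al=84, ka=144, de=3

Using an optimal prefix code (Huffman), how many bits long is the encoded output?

Greedily combine the two least-frequent nodes:
combine de(3), be(24) → 27
combine 27, et(35) → 62
combine 62, ga(77) → 139
combine al(84), 139 → 223
combine ka(144), th(161) → 305
combine io(173), 223 → 396
combine 305, 396 → 701
Total encoded bits = sum of merged weights = 27 + 62 + 139 + 223 + 305 + 396 + 701 = 1853.

1853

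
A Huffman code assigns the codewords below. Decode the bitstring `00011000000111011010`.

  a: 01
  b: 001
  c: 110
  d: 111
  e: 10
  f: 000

Read left to right; each codeword is recognised as soon as it completes (prefix code):
  000→f | 110→c | 000→f | 001→b | 110→c | 110→c | 10→e
Decoded message: fcfbcce

fcfbcce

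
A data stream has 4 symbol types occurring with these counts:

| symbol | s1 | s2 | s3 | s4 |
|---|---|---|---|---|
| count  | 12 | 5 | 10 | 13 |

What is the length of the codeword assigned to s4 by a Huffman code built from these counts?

2

Build the tree from the bottom:
combine s2(5), s3(10) → 15
combine s1(12), s4(13) → 25
combine 15, 25 → 40
s4's leaf is at depth 2, giving a 2-bit codeword.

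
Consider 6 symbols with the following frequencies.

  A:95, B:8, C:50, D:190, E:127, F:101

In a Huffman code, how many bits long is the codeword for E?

2

Repeatedly merge the two smallest:
merge B(8) and C(50): 58
merge 58 and A(95): 153
merge F(101) and E(127): 228
merge 153 and D(190): 343
merge 228 and 343: 571
E sits 2 levels below the root, so its codeword is 2 bits.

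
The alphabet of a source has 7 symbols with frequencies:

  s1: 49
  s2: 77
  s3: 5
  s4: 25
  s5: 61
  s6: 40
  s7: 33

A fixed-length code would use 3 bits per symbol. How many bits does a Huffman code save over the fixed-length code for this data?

108

Fixed-length: 3 bits × 290 symbols = 870 bits.
Huffman merges:
combine s3(5), s4(25) → 30
combine 30, s7(33) → 63
combine s6(40), s1(49) → 89
combine s5(61), 63 → 124
combine s2(77), 89 → 166
combine 124, 166 → 290
Huffman total = 30 + 63 + 89 + 124 + 166 + 290 = 762 bits.
Saving = 870 − 762 = 108 bits.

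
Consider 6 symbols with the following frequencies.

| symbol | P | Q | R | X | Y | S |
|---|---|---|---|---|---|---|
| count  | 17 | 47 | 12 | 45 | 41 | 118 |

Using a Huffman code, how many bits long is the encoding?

633

Build the Huffman tree bottom-up:
combine R(12), P(17) → 29
combine 29, Y(41) → 70
combine X(45), Q(47) → 92
combine 70, 92 → 162
combine S(118), 162 → 280
The encoded length is the sum of every internal node's weight: 29 + 70 + 92 + 162 + 280 = 633 bits.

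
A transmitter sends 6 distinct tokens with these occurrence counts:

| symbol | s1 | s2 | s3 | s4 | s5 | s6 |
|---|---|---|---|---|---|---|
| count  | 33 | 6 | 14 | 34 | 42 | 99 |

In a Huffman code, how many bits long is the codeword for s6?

1

Build the tree from the bottom:
merge s2(6) and s3(14): 20
merge 20 and s1(33): 53
merge s4(34) and s5(42): 76
merge 53 and 76: 129
merge s6(99) and 129: 228
s6 is a child of the root — depth 1, so its codeword is a single bit.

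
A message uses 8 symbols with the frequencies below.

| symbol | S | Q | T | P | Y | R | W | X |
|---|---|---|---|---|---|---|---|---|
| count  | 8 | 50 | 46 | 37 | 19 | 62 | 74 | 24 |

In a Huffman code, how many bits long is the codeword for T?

Repeatedly merge the two smallest:
merge S(8) and Y(19): 27
merge X(24) and 27: 51
merge P(37) and T(46): 83
merge Q(50) and 51: 101
merge R(62) and W(74): 136
merge 83 and 101: 184
merge 136 and 184: 320
The subtree containing T is merged 3 times, so code length = 3.

3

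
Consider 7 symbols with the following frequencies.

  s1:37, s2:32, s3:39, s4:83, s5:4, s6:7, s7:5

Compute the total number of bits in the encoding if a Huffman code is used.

Merge the two smallest weights repeatedly:
merge s5(4) and s7(5): 9
merge s6(7) and 9: 16
merge 16 and s2(32): 48
merge s1(37) and s3(39): 76
merge 48 and 76: 124
merge s4(83) and 124: 207
Each symbol's bit-cost is frequency × depth; summing gives 480 bits (equivalently 9 + 16 + 48 + 76 + 124 + 207).

480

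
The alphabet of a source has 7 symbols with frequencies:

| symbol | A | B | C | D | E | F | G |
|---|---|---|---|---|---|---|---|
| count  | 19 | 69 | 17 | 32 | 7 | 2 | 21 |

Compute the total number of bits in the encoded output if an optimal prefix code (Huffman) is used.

Merge the two smallest weights repeatedly:
combine F(2), E(7) → 9
combine 9, C(17) → 26
combine A(19), G(21) → 40
combine 26, D(32) → 58
combine 40, 58 → 98
combine B(69), 98 → 167
The encoded length is the sum of every internal node's weight: 9 + 26 + 40 + 58 + 98 + 167 = 398 bits.

398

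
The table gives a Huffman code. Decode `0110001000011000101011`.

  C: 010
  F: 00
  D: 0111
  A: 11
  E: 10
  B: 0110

Read left to right; each codeword is recognised as soon as it completes (prefix code):
  0110→B | 00→F | 10→E | 00→F | 0110→B | 00→F | 10→E | 10→E | 11→A
Decoded message: BFEFBFEEA

BFEFBFEEA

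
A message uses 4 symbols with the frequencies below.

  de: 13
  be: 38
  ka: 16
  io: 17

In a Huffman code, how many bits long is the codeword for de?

Huffman merges, smallest pair first:
merge de(13) and ka(16): 29
merge io(17) and 29: 46
merge be(38) and 46: 84
de's leaf is at depth 3, giving a 3-bit codeword.

3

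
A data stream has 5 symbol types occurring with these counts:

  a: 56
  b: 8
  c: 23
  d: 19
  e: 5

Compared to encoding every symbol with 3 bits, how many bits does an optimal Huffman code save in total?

Fixed-length: 3 bits × 111 symbols = 333 bits.
Huffman merges:
e(5) + b(8) → 13
13 + d(19) → 32
c(23) + 32 → 55
55 + a(56) → 111
Huffman total = 13 + 32 + 55 + 111 = 211 bits.
Saving = 333 − 211 = 122 bits.

122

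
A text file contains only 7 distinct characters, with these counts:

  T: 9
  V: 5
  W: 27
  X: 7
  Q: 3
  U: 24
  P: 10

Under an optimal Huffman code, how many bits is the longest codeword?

Merge the two lowest-weight nodes at each step:
combine Q(3), V(5) → 8
combine X(7), 8 → 15
combine T(9), P(10) → 19
combine 15, 19 → 34
combine U(24), W(27) → 51
combine 34, 51 → 85
Maximum depth reached is 4.

4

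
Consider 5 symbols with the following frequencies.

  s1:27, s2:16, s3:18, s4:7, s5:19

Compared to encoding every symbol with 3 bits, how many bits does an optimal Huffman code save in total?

64

Fixed-length: 3 bits × 87 symbols = 261 bits.
Huffman merges:
s4(7) + s2(16) → 23
s3(18) + s5(19) → 37
23 + s1(27) → 50
37 + 50 → 87
Huffman total = 23 + 37 + 50 + 87 = 197 bits.
Saving = 261 − 197 = 64 bits.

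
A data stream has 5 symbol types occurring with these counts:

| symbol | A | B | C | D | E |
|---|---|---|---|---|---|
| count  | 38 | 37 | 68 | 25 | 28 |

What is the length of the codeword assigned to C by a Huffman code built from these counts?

2

Repeatedly merge the two smallest:
combine D(25), E(28) → 53
combine B(37), A(38) → 75
combine 53, C(68) → 121
combine 75, 121 → 196
The subtree containing C is merged 2 times, so code length = 2.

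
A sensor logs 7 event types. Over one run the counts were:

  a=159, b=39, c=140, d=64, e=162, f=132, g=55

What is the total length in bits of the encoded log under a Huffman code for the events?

2026

Merge the two smallest weights repeatedly:
combine b(39), g(55) → 94
combine d(64), 94 → 158
combine f(132), c(140) → 272
combine 158, a(159) → 317
combine e(162), 272 → 434
combine 317, 434 → 751
The encoded length is the sum of every internal node's weight: 94 + 158 + 272 + 317 + 434 + 751 = 2026 bits.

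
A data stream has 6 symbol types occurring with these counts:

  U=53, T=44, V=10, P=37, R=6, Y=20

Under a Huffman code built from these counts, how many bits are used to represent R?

Build the tree from the bottom:
merge R(6) and V(10): 16
merge 16 and Y(20): 36
merge 36 and P(37): 73
merge T(44) and U(53): 97
merge 73 and 97: 170
R sits 4 levels below the root, so its codeword is 4 bits.

4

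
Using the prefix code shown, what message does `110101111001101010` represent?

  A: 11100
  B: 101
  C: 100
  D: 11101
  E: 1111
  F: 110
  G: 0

FBAFBG

Read left to right; each codeword is recognised as soon as it completes (prefix code):
  110→F | 101→B | 11100→A | 110→F | 101→B | 0→G
Decoded message: FBAFBG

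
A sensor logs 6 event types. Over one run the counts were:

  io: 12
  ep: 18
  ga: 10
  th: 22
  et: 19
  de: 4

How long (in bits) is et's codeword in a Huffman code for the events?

Build the tree from the bottom:
combine de(4), ga(10) → 14
combine io(12), 14 → 26
combine ep(18), et(19) → 37
combine th(22), 26 → 48
combine 37, 48 → 85
et sits 2 levels below the root, so its codeword is 2 bits.

2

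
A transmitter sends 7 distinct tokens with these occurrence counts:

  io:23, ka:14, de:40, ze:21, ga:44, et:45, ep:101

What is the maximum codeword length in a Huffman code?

4

Merge the two lowest-weight nodes at each step:
merge ka(14) and ze(21): 35
merge io(23) and 35: 58
merge de(40) and ga(44): 84
merge et(45) and 58: 103
merge 84 and ep(101): 185
merge 103 and 185: 288
The first pair merged (ka, ze) ends up deepest, at depth 4.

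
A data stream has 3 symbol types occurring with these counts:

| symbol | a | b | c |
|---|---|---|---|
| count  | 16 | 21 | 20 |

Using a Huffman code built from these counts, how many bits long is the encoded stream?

Merge the two smallest weights repeatedly:
a(16) + c(20) → 36
b(21) + 36 → 57
Total encoded bits = sum of merged weights = 36 + 57 = 93.

93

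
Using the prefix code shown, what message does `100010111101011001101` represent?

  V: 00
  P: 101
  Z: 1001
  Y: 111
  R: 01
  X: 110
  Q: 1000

QPYRRZP

Read left to right; each codeword is recognised as soon as it completes (prefix code):
  1000→Q | 101→P | 111→Y | 01→R | 01→R | 1001→Z | 101→P
Decoded message: QPYRRZP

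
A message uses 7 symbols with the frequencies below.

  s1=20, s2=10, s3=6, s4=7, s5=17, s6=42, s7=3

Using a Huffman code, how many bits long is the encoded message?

Merge the two smallest weights repeatedly:
merge s7(3) and s3(6): 9
merge s4(7) and 9: 16
merge s2(10) and 16: 26
merge s5(17) and s1(20): 37
merge 26 and 37: 63
merge s6(42) and 63: 105
The encoded length is the sum of every internal node's weight: 9 + 16 + 26 + 37 + 63 + 105 = 256 bits.

256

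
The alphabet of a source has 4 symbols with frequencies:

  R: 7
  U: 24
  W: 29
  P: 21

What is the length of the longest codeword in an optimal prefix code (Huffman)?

Merge the two lowest-weight nodes at each step:
merge R(7) and P(21): 28
merge U(24) and 28: 52
merge W(29) and 52: 81
Maximum depth reached is 3.

3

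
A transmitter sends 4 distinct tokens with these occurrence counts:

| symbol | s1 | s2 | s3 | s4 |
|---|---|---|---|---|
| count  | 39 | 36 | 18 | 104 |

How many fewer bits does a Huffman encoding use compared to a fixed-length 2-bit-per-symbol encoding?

50

Fixed-length: 2 bits × 197 symbols = 394 bits.
Huffman merges:
combine s3(18), s2(36) → 54
combine s1(39), 54 → 93
combine 93, s4(104) → 197
Huffman total = 54 + 93 + 197 = 344 bits.
Saving = 394 − 344 = 50 bits.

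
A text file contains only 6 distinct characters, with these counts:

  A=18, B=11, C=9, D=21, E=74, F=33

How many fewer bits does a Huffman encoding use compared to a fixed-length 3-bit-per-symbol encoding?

Fixed-length: 3 bits × 166 symbols = 498 bits.
Huffman merges:
C(9) + B(11) → 20
A(18) + 20 → 38
D(21) + F(33) → 54
38 + 54 → 92
E(74) + 92 → 166
Huffman total = 20 + 38 + 54 + 92 + 166 = 370 bits.
Saving = 498 − 370 = 128 bits.

128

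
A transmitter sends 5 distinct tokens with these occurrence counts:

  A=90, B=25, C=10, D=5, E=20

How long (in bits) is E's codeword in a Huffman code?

3

Huffman merges, smallest pair first:
merge D(5) and C(10): 15
merge 15 and E(20): 35
merge B(25) and 35: 60
merge 60 and A(90): 150
The subtree containing E is merged 3 times, so code length = 3.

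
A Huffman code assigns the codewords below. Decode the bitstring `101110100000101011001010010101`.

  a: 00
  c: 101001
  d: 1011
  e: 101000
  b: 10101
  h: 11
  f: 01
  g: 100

deabgcff

Read left to right; each codeword is recognised as soon as it completes (prefix code):
  1011→d | 101000→e | 00→a | 10101→b | 100→g | 101001→c | 01→f | 01→f
Decoded message: deabgcff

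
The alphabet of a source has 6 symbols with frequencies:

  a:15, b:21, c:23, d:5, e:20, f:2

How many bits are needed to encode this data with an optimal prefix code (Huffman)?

201

Build the Huffman tree bottom-up:
f(2) + d(5) → 7
7 + a(15) → 22
e(20) + b(21) → 41
22 + c(23) → 45
41 + 45 → 86
Each symbol's bit-cost is frequency × depth; summing gives 201 bits (equivalently 7 + 22 + 41 + 45 + 86).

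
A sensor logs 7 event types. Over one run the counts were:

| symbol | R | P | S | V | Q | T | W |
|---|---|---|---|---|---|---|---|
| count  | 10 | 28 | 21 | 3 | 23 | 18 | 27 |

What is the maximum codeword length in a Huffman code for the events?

4

Merge the two lowest-weight nodes at each step:
V(3) + R(10) → 13
13 + T(18) → 31
S(21) + Q(23) → 44
W(27) + P(28) → 55
31 + 44 → 75
55 + 75 → 130
The first pair merged (V, R) ends up deepest, at depth 4.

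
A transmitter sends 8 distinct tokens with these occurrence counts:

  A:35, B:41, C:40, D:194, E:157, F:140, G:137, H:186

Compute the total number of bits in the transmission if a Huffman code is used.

Build the Huffman tree bottom-up:
combine A(35), C(40) → 75
combine B(41), 75 → 116
combine 116, G(137) → 253
combine F(140), E(157) → 297
combine H(186), D(194) → 380
combine 253, 297 → 550
combine 380, 550 → 930
Each symbol's bit-cost is frequency × depth; summing gives 2601 bits (equivalently 75 + 116 + 253 + 297 + 380 + 550 + 930).

2601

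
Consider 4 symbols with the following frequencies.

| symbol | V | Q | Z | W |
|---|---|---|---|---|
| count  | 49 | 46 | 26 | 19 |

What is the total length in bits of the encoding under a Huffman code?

Greedily combine the two least-frequent nodes:
W(19) + Z(26) → 45
45 + Q(46) → 91
V(49) + 91 → 140
The encoded length is the sum of every internal node's weight: 45 + 91 + 140 = 276 bits.

276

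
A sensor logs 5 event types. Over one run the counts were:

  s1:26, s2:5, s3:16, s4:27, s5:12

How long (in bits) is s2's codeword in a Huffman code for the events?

Build the tree from the bottom:
s2(5) + s5(12) → 17
s3(16) + 17 → 33
s1(26) + s4(27) → 53
33 + 53 → 86
s2 sits 3 levels below the root, so its codeword is 3 bits.

3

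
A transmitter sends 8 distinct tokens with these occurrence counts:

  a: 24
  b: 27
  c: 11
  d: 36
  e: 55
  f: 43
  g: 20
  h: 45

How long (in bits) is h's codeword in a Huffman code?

Huffman merges, smallest pair first:
c(11) + g(20) → 31
a(24) + b(27) → 51
31 + d(36) → 67
f(43) + h(45) → 88
51 + e(55) → 106
67 + 88 → 155
106 + 155 → 261
The subtree containing h is merged 3 times, so code length = 3.

3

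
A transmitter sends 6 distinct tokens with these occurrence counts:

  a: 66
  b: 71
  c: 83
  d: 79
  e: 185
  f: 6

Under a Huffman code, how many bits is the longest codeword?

4

Merge the two lowest-weight nodes at each step:
f(6) + a(66) → 72
b(71) + 72 → 143
d(79) + c(83) → 162
143 + 162 → 305
e(185) + 305 → 490
The first pair merged (f, a) ends up deepest, at depth 4.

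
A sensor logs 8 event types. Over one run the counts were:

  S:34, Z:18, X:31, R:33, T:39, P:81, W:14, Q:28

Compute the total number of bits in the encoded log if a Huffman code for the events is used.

785

Greedily combine the two least-frequent nodes:
merge W(14) and Z(18): 32
merge Q(28) and X(31): 59
merge 32 and R(33): 65
merge S(34) and T(39): 73
merge 59 and 65: 124
merge 73 and P(81): 154
merge 124 and 154: 278
Each symbol's bit-cost is frequency × depth; summing gives 785 bits (equivalently 32 + 59 + 65 + 73 + 124 + 154 + 278).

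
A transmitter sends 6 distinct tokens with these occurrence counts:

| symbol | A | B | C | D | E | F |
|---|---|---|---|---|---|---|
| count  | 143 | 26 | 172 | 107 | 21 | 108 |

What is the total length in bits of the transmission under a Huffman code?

Greedily combine the two least-frequent nodes:
combine E(21), B(26) → 47
combine 47, D(107) → 154
combine F(108), A(143) → 251
combine 154, C(172) → 326
combine 251, 326 → 577
Each symbol's bit-cost is frequency × depth; summing gives 1355 bits (equivalently 47 + 154 + 251 + 326 + 577).

1355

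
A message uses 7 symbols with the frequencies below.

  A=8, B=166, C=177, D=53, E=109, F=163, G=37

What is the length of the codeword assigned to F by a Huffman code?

Huffman merges, smallest pair first:
A(8) + G(37) → 45
45 + D(53) → 98
98 + E(109) → 207
F(163) + B(166) → 329
C(177) + 207 → 384
329 + 384 → 713
The subtree containing F is merged 2 times, so code length = 2.

2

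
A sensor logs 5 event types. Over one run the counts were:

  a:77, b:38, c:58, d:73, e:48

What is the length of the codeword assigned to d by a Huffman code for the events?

Huffman merges, smallest pair first:
b(38) + e(48) → 86
c(58) + d(73) → 131
a(77) + 86 → 163
131 + 163 → 294
d's leaf is at depth 2, giving a 2-bit codeword.

2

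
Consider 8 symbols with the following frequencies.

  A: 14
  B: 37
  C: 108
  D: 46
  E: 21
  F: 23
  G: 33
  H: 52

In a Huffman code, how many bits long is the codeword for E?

4

Huffman merges, smallest pair first:
merge A(14) and E(21): 35
merge F(23) and G(33): 56
merge 35 and B(37): 72
merge D(46) and H(52): 98
merge 56 and 72: 128
merge 98 and C(108): 206
merge 128 and 206: 334
E sits 4 levels below the root, so its codeword is 4 bits.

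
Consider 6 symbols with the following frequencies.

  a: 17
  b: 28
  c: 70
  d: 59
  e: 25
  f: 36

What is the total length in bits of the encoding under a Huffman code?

576

Build the Huffman tree bottom-up:
a(17) + e(25) → 42
b(28) + f(36) → 64
42 + d(59) → 101
64 + c(70) → 134
101 + 134 → 235
The encoded length is the sum of every internal node's weight: 42 + 64 + 101 + 134 + 235 = 576 bits.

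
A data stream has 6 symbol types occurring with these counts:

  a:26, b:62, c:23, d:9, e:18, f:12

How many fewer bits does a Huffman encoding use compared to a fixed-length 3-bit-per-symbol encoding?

Fixed-length: 3 bits × 150 symbols = 450 bits.
Huffman merges:
merge d(9) and f(12): 21
merge e(18) and 21: 39
merge c(23) and a(26): 49
merge 39 and 49: 88
merge b(62) and 88: 150
Huffman total = 21 + 39 + 49 + 88 + 150 = 347 bits.
Saving = 450 − 347 = 103 bits.

103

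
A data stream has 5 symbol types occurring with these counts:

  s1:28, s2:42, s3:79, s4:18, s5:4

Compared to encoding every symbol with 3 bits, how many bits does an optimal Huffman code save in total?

Fixed-length: 3 bits × 171 symbols = 513 bits.
Huffman merges:
s5(4) + s4(18) → 22
22 + s1(28) → 50
s2(42) + 50 → 92
s3(79) + 92 → 171
Huffman total = 22 + 50 + 92 + 171 = 335 bits.
Saving = 513 − 335 = 178 bits.

178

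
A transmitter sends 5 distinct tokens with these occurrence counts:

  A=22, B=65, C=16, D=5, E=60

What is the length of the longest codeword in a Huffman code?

4

Merge the two lowest-weight nodes at each step:
merge D(5) and C(16): 21
merge 21 and A(22): 43
merge 43 and E(60): 103
merge B(65) and 103: 168
The first pair merged (D, C) ends up deepest, at depth 4.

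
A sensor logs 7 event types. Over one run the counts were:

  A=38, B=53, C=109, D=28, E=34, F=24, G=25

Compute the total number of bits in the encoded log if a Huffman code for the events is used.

Merge the two smallest weights repeatedly:
combine F(24), G(25) → 49
combine D(28), E(34) → 62
combine A(38), 49 → 87
combine B(53), 62 → 115
combine 87, C(109) → 196
combine 115, 196 → 311
The encoded length is the sum of every internal node's weight: 49 + 62 + 87 + 115 + 196 + 311 = 820 bits.

820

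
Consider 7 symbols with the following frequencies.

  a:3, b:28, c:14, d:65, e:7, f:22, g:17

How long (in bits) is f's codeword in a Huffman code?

Build the tree from the bottom:
a(3) + e(7) → 10
10 + c(14) → 24
g(17) + f(22) → 39
24 + b(28) → 52
39 + 52 → 91
d(65) + 91 → 156
The subtree containing f is merged 3 times, so code length = 3.

3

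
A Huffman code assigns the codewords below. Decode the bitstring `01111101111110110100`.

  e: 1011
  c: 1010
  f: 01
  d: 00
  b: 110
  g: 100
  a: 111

Read left to right; each codeword is recognised as soon as it completes (prefix code):
  01→f | 111→a | 1011→e | 111→a | 1011→e | 01→f | 00→d
Decoded message: faeaefd

faeaefd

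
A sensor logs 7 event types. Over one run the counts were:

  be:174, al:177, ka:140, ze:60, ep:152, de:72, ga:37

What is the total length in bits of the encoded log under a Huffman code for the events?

Merge the two smallest weights repeatedly:
combine ga(37), ze(60) → 97
combine de(72), 97 → 169
combine ka(140), ep(152) → 292
combine 169, be(174) → 343
combine al(177), 292 → 469
combine 343, 469 → 812
Total encoded bits = sum of merged weights = 97 + 169 + 292 + 343 + 469 + 812 = 2182.

2182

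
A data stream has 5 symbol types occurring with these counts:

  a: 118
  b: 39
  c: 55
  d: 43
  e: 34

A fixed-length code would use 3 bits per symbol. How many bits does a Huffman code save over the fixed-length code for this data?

236

Fixed-length: 3 bits × 289 symbols = 867 bits.
Huffman merges:
e(34) + b(39) → 73
d(43) + c(55) → 98
73 + 98 → 171
a(118) + 171 → 289
Huffman total = 73 + 98 + 171 + 289 = 631 bits.
Saving = 867 − 631 = 236 bits.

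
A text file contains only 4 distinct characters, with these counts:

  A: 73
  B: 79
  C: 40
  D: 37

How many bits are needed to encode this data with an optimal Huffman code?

Merge the two smallest weights repeatedly:
combine D(37), C(40) → 77
combine A(73), 77 → 150
combine B(79), 150 → 229
The encoded length is the sum of every internal node's weight: 77 + 150 + 229 = 456 bits.

456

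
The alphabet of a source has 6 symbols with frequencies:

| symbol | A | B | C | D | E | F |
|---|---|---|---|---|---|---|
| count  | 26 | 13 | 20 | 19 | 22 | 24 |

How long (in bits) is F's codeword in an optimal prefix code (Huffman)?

2

Huffman merges, smallest pair first:
combine B(13), D(19) → 32
combine C(20), E(22) → 42
combine F(24), A(26) → 50
combine 32, 42 → 74
combine 50, 74 → 124
The subtree containing F is merged 2 times, so code length = 2.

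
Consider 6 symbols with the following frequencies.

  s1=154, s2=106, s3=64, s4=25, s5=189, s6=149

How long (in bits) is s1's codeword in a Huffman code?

2

Build the tree from the bottom:
merge s4(25) and s3(64): 89
merge 89 and s2(106): 195
merge s6(149) and s1(154): 303
merge s5(189) and 195: 384
merge 303 and 384: 687
s1 sits 2 levels below the root, so its codeword is 2 bits.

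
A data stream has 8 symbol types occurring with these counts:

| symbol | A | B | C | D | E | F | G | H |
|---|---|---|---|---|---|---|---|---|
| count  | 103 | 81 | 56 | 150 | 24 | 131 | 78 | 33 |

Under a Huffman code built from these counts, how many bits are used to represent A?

Huffman merges, smallest pair first:
E(24) + H(33) → 57
C(56) + 57 → 113
G(78) + B(81) → 159
A(103) + 113 → 216
F(131) + D(150) → 281
159 + 216 → 375
281 + 375 → 656
The subtree containing A is merged 3 times, so code length = 3.

3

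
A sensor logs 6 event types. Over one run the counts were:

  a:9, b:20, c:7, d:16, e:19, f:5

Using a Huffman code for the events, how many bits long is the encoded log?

Build the Huffman tree bottom-up:
combine f(5), c(7) → 12
combine a(9), 12 → 21
combine d(16), e(19) → 35
combine b(20), 21 → 41
combine 35, 41 → 76
The encoded length is the sum of every internal node's weight: 12 + 21 + 35 + 41 + 76 = 185 bits.

185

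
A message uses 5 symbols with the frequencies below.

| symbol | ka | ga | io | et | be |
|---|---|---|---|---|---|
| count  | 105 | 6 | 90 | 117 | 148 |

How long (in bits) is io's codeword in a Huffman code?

Huffman merges, smallest pair first:
ga(6) + io(90) → 96
96 + ka(105) → 201
et(117) + be(148) → 265
201 + 265 → 466
io's leaf is at depth 3, giving a 3-bit codeword.

3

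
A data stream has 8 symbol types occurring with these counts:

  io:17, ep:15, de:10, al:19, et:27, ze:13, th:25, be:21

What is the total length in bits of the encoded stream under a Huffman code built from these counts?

437

Build the Huffman tree bottom-up:
combine de(10), ze(13) → 23
combine ep(15), io(17) → 32
combine al(19), be(21) → 40
combine 23, th(25) → 48
combine et(27), 32 → 59
combine 40, 48 → 88
combine 59, 88 → 147
Each symbol's bit-cost is frequency × depth; summing gives 437 bits (equivalently 23 + 32 + 40 + 48 + 59 + 88 + 147).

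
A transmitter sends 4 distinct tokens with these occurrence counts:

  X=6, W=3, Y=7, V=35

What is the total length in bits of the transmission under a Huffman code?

Merge the two smallest weights repeatedly:
merge W(3) and X(6): 9
merge Y(7) and 9: 16
merge 16 and V(35): 51
Total encoded bits = sum of merged weights = 9 + 16 + 51 = 76.

76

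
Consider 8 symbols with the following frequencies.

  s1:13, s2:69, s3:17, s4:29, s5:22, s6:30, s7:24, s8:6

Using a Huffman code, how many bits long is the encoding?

580

Merge the two smallest weights repeatedly:
combine s8(6), s1(13) → 19
combine s3(17), 19 → 36
combine s5(22), s7(24) → 46
combine s4(29), s6(30) → 59
combine 36, 46 → 82
combine 59, s2(69) → 128
combine 82, 128 → 210
Total encoded bits = sum of merged weights = 19 + 36 + 46 + 59 + 82 + 128 + 210 = 580.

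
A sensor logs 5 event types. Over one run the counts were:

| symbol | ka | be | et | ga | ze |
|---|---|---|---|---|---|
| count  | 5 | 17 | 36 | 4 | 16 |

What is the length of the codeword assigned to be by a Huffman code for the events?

Huffman merges, smallest pair first:
combine ga(4), ka(5) → 9
combine 9, ze(16) → 25
combine be(17), 25 → 42
combine et(36), 42 → 78
be's leaf is at depth 2, giving a 2-bit codeword.

2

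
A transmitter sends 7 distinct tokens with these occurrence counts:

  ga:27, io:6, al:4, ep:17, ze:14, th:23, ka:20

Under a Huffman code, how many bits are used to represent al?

4

Huffman merges, smallest pair first:
merge al(4) and io(6): 10
merge 10 and ze(14): 24
merge ep(17) and ka(20): 37
merge th(23) and 24: 47
merge ga(27) and 37: 64
merge 47 and 64: 111
The subtree containing al is merged 4 times, so code length = 4.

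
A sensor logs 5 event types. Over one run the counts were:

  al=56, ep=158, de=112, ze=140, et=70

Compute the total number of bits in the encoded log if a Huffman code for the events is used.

1198

Merge the two smallest weights repeatedly:
combine al(56), et(70) → 126
combine de(112), 126 → 238
combine ze(140), ep(158) → 298
combine 238, 298 → 536
The encoded length is the sum of every internal node's weight: 126 + 238 + 298 + 536 = 1198 bits.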